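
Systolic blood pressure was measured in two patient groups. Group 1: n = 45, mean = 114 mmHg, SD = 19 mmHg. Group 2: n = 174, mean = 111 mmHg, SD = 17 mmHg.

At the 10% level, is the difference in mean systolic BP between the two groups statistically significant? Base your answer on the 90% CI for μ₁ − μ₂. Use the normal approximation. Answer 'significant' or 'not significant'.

SE₁ = s₁/√n₁ = 19/√45 = 2.8324; SE₂ = 17/√174 = 1.2888.
Independent samples, unequal variances: SE_diff = √(SE₁² + SE₂²) = √(8.02248976 + 1.66100544) = 3.1118.
z* = 1.645, so margin of error = 1.645 × 3.1118 = 5.1189.
Difference in means = 114 − 111 = 3.0000.
3.0000 ± 5.1189 → (-2.1189, 8.1189).
The interval (-2.1189, 8.1189) contains 0, so the difference is not significant.

not significant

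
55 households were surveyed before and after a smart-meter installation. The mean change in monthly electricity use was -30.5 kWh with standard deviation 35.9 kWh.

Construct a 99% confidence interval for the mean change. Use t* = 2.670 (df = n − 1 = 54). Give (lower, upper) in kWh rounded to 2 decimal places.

(-43.42, -17.58)

Paired design: SE = s_d/√n = 35.9/√55 = 4.8408.
t* = 2.670; margin of error = 2.670 × 4.8408 = 12.9249.
-30.5 ± 12.9249 → (-43.42, -17.58).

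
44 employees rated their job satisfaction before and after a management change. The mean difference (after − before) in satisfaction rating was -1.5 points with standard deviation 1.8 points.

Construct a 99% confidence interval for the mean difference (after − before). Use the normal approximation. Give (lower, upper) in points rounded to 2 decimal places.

(-2.20, -0.80)

This is a matched-pairs design, so SE = s_d/√n = 1.8/√44 = 0.2714.
Margin = 2.576 × 0.2714 = 0.6991; the interval is -1.5 ± 0.6991 = (-2.20, -0.80).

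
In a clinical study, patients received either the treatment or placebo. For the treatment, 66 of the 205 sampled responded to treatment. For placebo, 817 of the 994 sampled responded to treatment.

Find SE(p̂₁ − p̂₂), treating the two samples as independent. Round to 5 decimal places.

p̂₁ = 66/205 = 0.3220 and p̂₂ = 817/994 = 0.8219.
SE₁ = √(p̂₁(1−p̂₁)/n₁) = √(0.3220·0.6780/205) = 0.03263; SE₂ = √(0.8219·0.1781/994) = 0.01214.
Independent samples: SE of the difference = √(SE₁² + SE₂²) = √(0.0010647169 + 0.0001473796) = 0.03482.

0.03482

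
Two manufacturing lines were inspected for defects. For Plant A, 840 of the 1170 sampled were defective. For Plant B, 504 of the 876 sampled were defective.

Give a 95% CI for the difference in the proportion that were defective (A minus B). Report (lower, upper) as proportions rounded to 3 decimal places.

(0.101, 0.184)

Sample proportions: 840/1170 = 0.7179, 504/876 = 0.5753.
Each SE is √(p̂(1−p̂)/n): √(0.7179·0.2821/1170) = 0.01316 and √(0.5753·0.4247/876) = 0.01670.
SE(p̂₁ − p̂₂) = √(SE₁² + SE₂²) = √(0.0001731856 + 0.00027889) = 0.02126, since the two samples are independent.
At 95% confidence z* = 1.960; margin = 1.960 × 0.02126 = 0.04167.
The difference is 0.7179 − 0.5753 = 0.1426, so the interval is 0.1426 ± 0.04167 = (0.101, 0.184).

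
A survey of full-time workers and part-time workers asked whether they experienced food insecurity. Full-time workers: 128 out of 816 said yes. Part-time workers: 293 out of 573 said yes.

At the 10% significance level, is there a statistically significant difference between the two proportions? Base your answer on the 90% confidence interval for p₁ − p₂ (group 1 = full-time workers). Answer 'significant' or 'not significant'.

significant

Sample proportions: 128/816 = 0.1569, 293/573 = 0.5113.
Each SE is √(p̂(1−p̂)/n): √(0.1569·0.8431/816) = 0.01273 and √(0.5113·0.4887/573) = 0.02088.
SE(p̂₁ − p̂₂) = √(SE₁² + SE₂²) = √(0.0001620529 + 0.0004359744) = 0.02445, since the two samples are independent.
At 90% confidence z* = 1.645; margin = 1.645 × 0.02445 = 0.04022.
The difference is 0.1569 − 0.5113 = -0.3544, so the interval is -0.3544 ± 0.04022 = (-0.39462, -0.31418).
The interval (-0.39462, -0.31418) does not contain 0, so the difference is significant.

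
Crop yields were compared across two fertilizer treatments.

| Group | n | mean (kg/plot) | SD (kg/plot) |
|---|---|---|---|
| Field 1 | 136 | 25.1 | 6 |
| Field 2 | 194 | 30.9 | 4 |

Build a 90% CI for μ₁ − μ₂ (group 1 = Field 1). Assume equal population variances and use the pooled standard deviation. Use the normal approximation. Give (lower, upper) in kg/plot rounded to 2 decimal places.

s_p = √[((n₁−1)s₁² + (n₂−1)s₂²)/(n₁+n₂−2)] = √[(135·6² + 193·4²)/328] = 4.9226.
SE = 4.9226·√(1/136 + 1/194) = 0.5505.
With z* = 1.645, margin = 1.645 × 0.5505 = 0.9056.
x̄₁ − x̄₂ = 25.1 − 30.9 = -5.8000; interval -5.8000 ± 0.9056 = (-6.71, -4.89).

(-6.71, -4.89)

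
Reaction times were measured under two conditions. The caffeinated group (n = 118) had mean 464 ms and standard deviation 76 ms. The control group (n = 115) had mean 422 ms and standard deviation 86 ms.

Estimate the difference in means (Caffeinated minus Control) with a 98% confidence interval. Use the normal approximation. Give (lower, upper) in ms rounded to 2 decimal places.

Standard errors of each mean: 76/√118 = 6.9964 and 86/√115 = 8.0195.
SE(x̄₁ − x̄₂) = √(6.9964² + 8.0195²) = 10.6425 for independent samples with unequal variances.
With z* = 2.326, the margin is 2.326 × 10.6425 = 24.7545.
x̄₁ − x̄₂ = 464 − 422 = 42.0000; the interval is 42.0000 ± 24.7545 = (17.25, 66.75).

(17.25, 66.75)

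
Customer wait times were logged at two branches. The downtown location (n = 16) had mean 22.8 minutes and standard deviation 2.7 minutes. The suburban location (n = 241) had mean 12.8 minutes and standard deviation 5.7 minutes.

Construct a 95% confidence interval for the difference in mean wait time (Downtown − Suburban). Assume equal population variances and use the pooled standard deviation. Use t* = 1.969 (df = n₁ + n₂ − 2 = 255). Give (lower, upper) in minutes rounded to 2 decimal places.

Pooled variance s_p² = [15·2.7² + 240·5.7²] / (16+241−2) = 31.0076, so s_p = 5.5684.
SE_diff = s_p·√(1/n₁ + 1/n₂) = 5.5684·√(1/16 + 1/241) = 1.4376.
t* = 1.969; margin = 1.969 × 1.4376 = 2.8306.
Difference = 22.8 − 12.8 = 10.0000.
10.0000 ± 2.8306 → (7.17, 12.83).

(7.17, 12.83)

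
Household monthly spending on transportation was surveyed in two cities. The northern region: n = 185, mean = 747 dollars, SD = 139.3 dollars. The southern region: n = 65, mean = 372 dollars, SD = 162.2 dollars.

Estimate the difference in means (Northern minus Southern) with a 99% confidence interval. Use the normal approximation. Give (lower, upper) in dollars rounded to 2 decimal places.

(316.85, 433.15)

Standard errors of each mean: 139.3/√185 = 10.2415 and 162.2/√65 = 20.1184.
SE(x̄₁ − x̄₂) = √(10.2415² + 20.1184²) = 22.5752 for independent samples with unequal variances.
With z* = 2.576, the margin is 2.576 × 22.5752 = 58.1537.
x̄₁ − x̄₂ = 747 − 372 = 375.0000; the interval is 375.0000 ± 58.1537 = (316.85, 433.15).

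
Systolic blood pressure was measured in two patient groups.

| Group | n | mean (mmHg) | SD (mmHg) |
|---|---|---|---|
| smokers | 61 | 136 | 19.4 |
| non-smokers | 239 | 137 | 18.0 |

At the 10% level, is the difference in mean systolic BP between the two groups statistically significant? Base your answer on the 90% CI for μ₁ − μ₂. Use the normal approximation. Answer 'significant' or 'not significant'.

SE₁ = s₁/√n₁ = 19.4/√61 = 2.4839; SE₂ = 18.0/√239 = 1.1643.
Independent samples, unequal variances: SE_diff = √(SE₁² + SE₂²) = √(6.16975921 + 1.35559449) = 2.7432.
z* = 1.645, so margin of error = 1.645 × 2.7432 = 4.5126.
Difference in means = 136 − 137 = -1.0000.
-1.0000 ± 4.5126 → (-5.5126, 3.5126).
The interval (-5.5126, 3.5126) contains 0, so the difference is not significant.

not significant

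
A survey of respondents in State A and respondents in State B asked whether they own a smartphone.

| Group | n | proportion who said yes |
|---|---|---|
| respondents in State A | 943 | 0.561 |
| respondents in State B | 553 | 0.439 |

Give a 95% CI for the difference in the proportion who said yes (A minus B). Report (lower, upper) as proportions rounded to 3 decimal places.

(0.070, 0.174)

The two standard errors are √(0.5610×0.4390/943) = 0.01616 and √(0.4390×0.5610/553) = 0.02110.
Because the samples are independent, SE_diff = √(0.01616² + 0.02110²) = 0.02658.
Using z* = 1.960 for 95%, ME = 1.960 × 0.02658 = 0.05210.
p̂₁ − p̂₂ = 0.1220; interval 0.1220 ± 0.05210 gives (0.070, 0.174).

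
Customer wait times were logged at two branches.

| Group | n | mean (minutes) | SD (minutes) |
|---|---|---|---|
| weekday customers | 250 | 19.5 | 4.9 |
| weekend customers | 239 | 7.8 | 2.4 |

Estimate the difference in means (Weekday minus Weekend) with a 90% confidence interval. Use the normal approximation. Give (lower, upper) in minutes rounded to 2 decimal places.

(11.13, 12.27)

Standard errors of each mean: 4.9/√250 = 0.3099 and 2.4/√239 = 0.1552.
SE(x̄₁ − x̄₂) = √(0.3099² + 0.1552²) = 0.3466 for independent samples with unequal variances.
With z* = 1.645, the margin is 1.645 × 0.3466 = 0.5702.
x̄₁ − x̄₂ = 19.5 − 7.8 = 11.7000; the interval is 11.7000 ± 0.5702 = (11.13, 12.27).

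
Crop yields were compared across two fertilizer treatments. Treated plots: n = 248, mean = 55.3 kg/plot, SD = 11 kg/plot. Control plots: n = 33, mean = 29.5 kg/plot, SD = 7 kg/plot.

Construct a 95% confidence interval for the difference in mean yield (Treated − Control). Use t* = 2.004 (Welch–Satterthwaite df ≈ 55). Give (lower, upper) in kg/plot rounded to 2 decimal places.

(22.99, 28.61)

Standard errors of each mean: 11/√248 = 0.6985 and 7/√33 = 1.2185.
SE(x̄₁ − x̄₂) = √(0.6985² + 1.2185²) = 1.4045 for independent samples with unequal variances.
With t* = 2.004, the margin is 2.004 × 1.4045 = 2.8146.
x̄₁ − x̄₂ = 55.3 − 29.5 = 25.8000; the interval is 25.8000 ± 2.8146 = (22.99, 28.61).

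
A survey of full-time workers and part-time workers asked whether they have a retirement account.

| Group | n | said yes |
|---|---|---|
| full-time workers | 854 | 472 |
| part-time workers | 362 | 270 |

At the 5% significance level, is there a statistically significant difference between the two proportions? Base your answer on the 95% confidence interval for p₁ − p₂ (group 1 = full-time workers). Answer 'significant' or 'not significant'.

p̂₁ = 472/854 = 0.5527 and p̂₂ = 270/362 = 0.7459.
SE₁ = √(p̂₁(1−p̂₁)/n₁) = √(0.5527·0.4473/854) = 0.01701; SE₂ = √(0.7459·0.2541/362) = 0.02288.
Independent samples: SE of the difference = √(SE₁² + SE₂²) = √(0.0002893401 + 0.0005234944) = 0.02851.
z* for 95% confidence is 1.960, so the margin of error is 1.960 × 0.02851 = 0.05588.
Point estimate p̂₁ − p̂₂ = 0.5527 − 0.7459 = -0.1932.
-0.1932 ± 0.05588 → (-0.24908, -0.13732).
The interval (-0.24908, -0.13732) does not contain 0, so the difference is significant.

significant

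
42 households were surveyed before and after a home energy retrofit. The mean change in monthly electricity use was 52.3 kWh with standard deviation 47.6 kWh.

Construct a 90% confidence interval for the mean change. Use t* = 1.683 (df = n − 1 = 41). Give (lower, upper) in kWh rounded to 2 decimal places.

Paired design: SE = s_d/√n = 47.6/√42 = 7.3448.
t* = 1.683; margin of error = 1.683 × 7.3448 = 12.3613.
52.3 ± 12.3613 → (39.94, 64.66).

(39.94, 64.66)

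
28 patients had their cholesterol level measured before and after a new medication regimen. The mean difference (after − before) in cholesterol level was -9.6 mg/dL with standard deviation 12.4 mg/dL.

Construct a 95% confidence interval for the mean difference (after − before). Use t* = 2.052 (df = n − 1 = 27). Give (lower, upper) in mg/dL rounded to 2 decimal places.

Paired design: SE = s_d/√n = 12.4/√28 = 2.3434.
t* = 2.052; margin of error = 2.052 × 2.3434 = 4.8087.
-9.6 ± 4.8087 → (-14.41, -4.79).

(-14.41, -4.79)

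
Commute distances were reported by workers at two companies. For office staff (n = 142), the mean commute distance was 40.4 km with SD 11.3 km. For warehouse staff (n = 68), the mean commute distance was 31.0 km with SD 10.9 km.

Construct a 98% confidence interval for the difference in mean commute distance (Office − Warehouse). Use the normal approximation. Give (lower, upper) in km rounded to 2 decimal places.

Per-group SEs: s₁/√n₁ = 11.3/√142 = 0.9483, s₂/√n₂ = 10.9/√68 = 1.3218.
Unpooled SE of the difference: √(0.89927289 + 1.74715524) = 1.6268.
Margin of error = z* · SE = 2.326 × 1.6268 = 3.7839.
x̄₁ − x̄₂ = 40.4 − 31.0 = 9.4000.
CI: 9.4000 ± 3.7839 = (5.62, 13.18).

(5.62, 13.18)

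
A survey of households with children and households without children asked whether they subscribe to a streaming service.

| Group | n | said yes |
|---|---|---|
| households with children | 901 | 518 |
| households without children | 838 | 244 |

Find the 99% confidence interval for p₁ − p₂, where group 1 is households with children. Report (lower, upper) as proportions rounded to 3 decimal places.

p̂₁ = 518/901 = 0.5749 and p̂₂ = 244/838 = 0.2912.
SE₁ = √(p̂₁(1−p̂₁)/n₁) = √(0.5749·0.4251/901) = 0.01647; SE₂ = √(0.2912·0.7088/838) = 0.01569.
Independent samples: SE of the difference = √(SE₁² + SE₂²) = √(0.0002712609 + 0.0002461761) = 0.02275.
z* for 99% confidence is 2.576, so the margin of error is 2.576 × 0.02275 = 0.05860.
Point estimate p̂₁ − p̂₂ = 0.5749 − 0.2912 = 0.2837.
0.2837 ± 0.05860 → (0.225, 0.342).

(0.225, 0.342)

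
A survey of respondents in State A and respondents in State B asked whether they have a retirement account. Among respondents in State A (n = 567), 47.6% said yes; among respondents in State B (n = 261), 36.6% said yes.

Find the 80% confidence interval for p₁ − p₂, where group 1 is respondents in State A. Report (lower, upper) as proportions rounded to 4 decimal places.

(0.0633, 0.1567)

Each SE is √(p̂(1−p̂)/n): √(0.4760·0.5240/567) = 0.02097 and √(0.3660·0.6340/261) = 0.02982.
SE(p̂₁ − p̂₂) = √(SE₁² + SE₂²) = √(0.0004397409 + 0.0008892324) = 0.03646, since the two samples are independent.
At 80% confidence z* = 1.282; margin = 1.282 × 0.03646 = 0.04674.
The difference is 0.4760 − 0.3660 = 0.1100, so the interval is 0.1100 ± 0.04674 = (0.0633, 0.1567).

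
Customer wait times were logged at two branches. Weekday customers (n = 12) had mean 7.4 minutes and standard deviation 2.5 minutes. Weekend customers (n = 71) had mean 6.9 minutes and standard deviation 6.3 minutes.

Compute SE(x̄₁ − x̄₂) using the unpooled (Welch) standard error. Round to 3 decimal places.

SE₁ = s₁/√n₁ = 2.5/√12 = 0.7217; SE₂ = 6.3/√71 = 0.7477.
Independent samples, unequal variances: SE_diff = √(SE₁² + SE₂²) = √(0.52085089 + 0.55905529) = 1.0392.

1.039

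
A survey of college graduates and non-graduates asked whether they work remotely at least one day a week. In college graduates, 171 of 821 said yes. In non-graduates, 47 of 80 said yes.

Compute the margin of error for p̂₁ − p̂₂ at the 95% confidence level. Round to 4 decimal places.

0.1114

First, p̂₁ = 171/821 = 0.2083; p̂₂ = 47/80 = 0.5875.
The two standard errors are √(0.2083×0.7917/821) = 0.01417 and √(0.5875×0.4125/80) = 0.05504.
Because the samples are independent, SE_diff = √(0.01417² + 0.05504²) = 0.05683.
Using z* = 1.960 for 95%, ME = 1.960 × 0.05683 = 0.11139.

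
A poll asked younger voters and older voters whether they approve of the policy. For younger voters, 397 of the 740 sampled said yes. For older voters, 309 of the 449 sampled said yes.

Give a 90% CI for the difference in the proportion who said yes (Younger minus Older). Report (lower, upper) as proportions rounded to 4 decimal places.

p̂₁ = 397/740 = 0.5365 and p̂₂ = 309/449 = 0.6882.
SE₁ = √(p̂₁(1−p̂₁)/n₁) = √(0.5365·0.4635/740) = 0.01833; SE₂ = √(0.6882·0.3118/449) = 0.02186.
Independent samples: SE of the difference = √(SE₁² + SE₂²) = √(0.0003359889 + 0.0004778596) = 0.02853.
z* for 90% confidence is 1.645, so the margin of error is 1.645 × 0.02853 = 0.04693.
Point estimate p̂₁ − p̂₂ = 0.5365 − 0.6882 = -0.1517.
-0.1517 ± 0.04693 → (-0.1986, -0.1048).

(-0.1986, -0.1048)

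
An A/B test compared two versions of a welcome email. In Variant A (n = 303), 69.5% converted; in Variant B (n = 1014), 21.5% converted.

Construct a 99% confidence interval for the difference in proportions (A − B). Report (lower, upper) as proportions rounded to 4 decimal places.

(0.4042, 0.5558)

The two standard errors are √(0.6950×0.3050/303) = 0.02645 and √(0.2150×0.7850/1014) = 0.01290.
Because the samples are independent, SE_diff = √(0.02645² + 0.01290²) = 0.02943.
Using z* = 2.576 for 99%, ME = 2.576 × 0.02943 = 0.07581.
p̂₁ − p̂₂ = 0.4800; interval 0.4800 ± 0.07581 gives (0.4042, 0.5558).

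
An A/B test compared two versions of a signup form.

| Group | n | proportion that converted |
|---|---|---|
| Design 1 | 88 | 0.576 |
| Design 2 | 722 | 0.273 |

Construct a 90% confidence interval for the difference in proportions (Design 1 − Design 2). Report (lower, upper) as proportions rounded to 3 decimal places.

(0.212, 0.394)

SE₁ = √(p̂₁(1−p̂₁)/n₁) = √(0.5760·0.4240/88) = 0.05268; SE₂ = √(0.2730·0.7270/722) = 0.01658.
Independent samples: SE of the difference = √(SE₁² + SE₂²) = √(0.0027751824 + 0.0002748964) = 0.05523.
z* for 90% confidence is 1.645, so the margin of error is 1.645 × 0.05523 = 0.09085.
Point estimate p̂₁ − p̂₂ = 0.5760 − 0.2730 = 0.3030.
0.3030 ± 0.09085 → (0.212, 0.394).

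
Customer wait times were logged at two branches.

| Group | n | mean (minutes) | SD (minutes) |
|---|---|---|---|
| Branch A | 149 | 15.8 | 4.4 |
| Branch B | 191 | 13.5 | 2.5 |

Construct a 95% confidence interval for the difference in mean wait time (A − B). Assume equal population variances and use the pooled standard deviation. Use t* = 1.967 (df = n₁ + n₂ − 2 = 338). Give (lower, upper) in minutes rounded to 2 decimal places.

(1.56, 3.04)

Pooled variance s_p² = [148·4.4² + 190·2.5²] / (149+191−2) = 11.9905, so s_p = 3.4627.
SE_diff = s_p·√(1/n₁ + 1/n₂) = 3.4627·√(1/149 + 1/191) = 0.3785.
t* = 1.967; margin = 1.967 × 0.3785 = 0.7445.
Difference = 15.8 − 13.5 = 2.3000.
2.3000 ± 0.7445 → (1.56, 3.04).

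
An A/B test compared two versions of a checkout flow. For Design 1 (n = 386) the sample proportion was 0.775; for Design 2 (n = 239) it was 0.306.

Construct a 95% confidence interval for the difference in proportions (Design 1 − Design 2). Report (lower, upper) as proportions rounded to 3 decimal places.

(0.397, 0.541)

The two standard errors are √(0.7750×0.2250/386) = 0.02125 and √(0.3060×0.6940/239) = 0.02981.
Because the samples are independent, SE_diff = √(0.02125² + 0.02981²) = 0.03661.
Using z* = 1.960 for 95%, ME = 1.960 × 0.03661 = 0.07176.
p̂₁ − p̂₂ = 0.4690; interval 0.4690 ± 0.07176 gives (0.397, 0.541).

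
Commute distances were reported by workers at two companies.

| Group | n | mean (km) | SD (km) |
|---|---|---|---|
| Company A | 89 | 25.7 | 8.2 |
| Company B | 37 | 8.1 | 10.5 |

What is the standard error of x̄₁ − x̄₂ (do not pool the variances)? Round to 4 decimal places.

1.9327

Standard errors of each mean: 8.2/√89 = 0.8692 and 10.5/√37 = 1.7262.
SE(x̄₁ − x̄₂) = √(0.8692² + 1.7262²) = 1.9327 for independent samples with unequal variances.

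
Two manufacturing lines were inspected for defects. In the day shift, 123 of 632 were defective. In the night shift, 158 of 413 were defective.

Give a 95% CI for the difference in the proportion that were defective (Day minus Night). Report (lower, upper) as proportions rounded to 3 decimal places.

Sample proportions: 123/632 = 0.1946, 158/413 = 0.3826.
Each SE is √(p̂(1−p̂)/n): √(0.1946·0.8054/632) = 0.01575 and √(0.3826·0.6174/413) = 0.02392.
SE(p̂₁ − p̂₂) = √(SE₁² + SE₂²) = √(0.0002480625 + 0.0005721664) = 0.02864, since the two samples are independent.
At 95% confidence z* = 1.960; margin = 1.960 × 0.02864 = 0.05613.
The difference is 0.1946 − 0.3826 = -0.1880, so the interval is -0.1880 ± 0.05613 = (-0.244, -0.132).

(-0.244, -0.132)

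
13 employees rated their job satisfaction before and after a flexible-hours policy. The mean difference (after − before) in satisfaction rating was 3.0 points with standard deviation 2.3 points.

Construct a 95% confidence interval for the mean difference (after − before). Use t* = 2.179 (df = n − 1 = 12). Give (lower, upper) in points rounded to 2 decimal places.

(1.61, 4.39)

This is a matched-pairs design, so SE = s_d/√n = 2.3/√13 = 0.6379.
Margin = 2.179 × 0.6379 = 1.3900; the interval is 3.0 ± 1.3900 = (1.61, 4.39).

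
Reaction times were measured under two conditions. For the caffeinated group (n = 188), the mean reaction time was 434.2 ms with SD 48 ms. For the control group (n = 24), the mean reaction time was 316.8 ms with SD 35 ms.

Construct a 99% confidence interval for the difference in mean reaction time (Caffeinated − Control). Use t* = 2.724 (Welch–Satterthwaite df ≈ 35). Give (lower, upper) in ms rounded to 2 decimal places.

Standard errors of each mean: 48/√188 = 3.5008 and 35/√24 = 7.1443.
SE(x̄₁ − x̄₂) = √(3.5008² + 7.1443²) = 7.9559 for independent samples with unequal variances.
With t* = 2.724, the margin is 2.724 × 7.9559 = 21.6719.
x̄₁ − x̄₂ = 434.2 − 316.8 = 117.4000; the interval is 117.4000 ± 21.6719 = (95.73, 139.07).

(95.73, 139.07)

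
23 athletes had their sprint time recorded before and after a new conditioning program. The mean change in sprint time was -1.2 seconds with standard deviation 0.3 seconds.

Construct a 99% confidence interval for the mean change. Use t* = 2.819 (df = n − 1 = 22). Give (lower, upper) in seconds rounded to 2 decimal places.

(-1.38, -1.02)

This is a matched-pairs design, so SE = s_d/√n = 0.3/√23 = 0.0626.
Margin = 2.819 × 0.0626 = 0.1765; the interval is -1.2 ± 0.1765 = (-1.38, -1.02).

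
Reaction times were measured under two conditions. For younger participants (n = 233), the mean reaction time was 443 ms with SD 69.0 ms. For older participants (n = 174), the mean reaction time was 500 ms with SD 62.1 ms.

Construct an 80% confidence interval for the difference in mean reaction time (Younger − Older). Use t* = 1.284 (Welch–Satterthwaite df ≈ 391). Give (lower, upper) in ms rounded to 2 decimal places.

Standard errors of each mean: 69.0/√233 = 4.5203 and 62.1/√174 = 4.7078.
SE(x̄₁ − x̄₂) = √(4.5203² + 4.7078²) = 6.5266 for independent samples with unequal variances.
With t* = 1.284, the margin is 1.284 × 6.5266 = 8.3802.
x̄₁ − x̄₂ = 443 − 500 = -57.0000; the interval is -57.0000 ± 8.3802 = (-65.38, -48.62).

(-65.38, -48.62)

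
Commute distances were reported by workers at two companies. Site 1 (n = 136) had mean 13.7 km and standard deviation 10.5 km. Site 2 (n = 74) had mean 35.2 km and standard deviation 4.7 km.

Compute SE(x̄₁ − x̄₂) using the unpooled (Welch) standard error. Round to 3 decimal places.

SE₁ = s₁/√n₁ = 10.5/√136 = 0.9004; SE₂ = 4.7/√74 = 0.5464.
Independent samples, unequal variances: SE_diff = √(SE₁² + SE₂²) = √(0.81072016 + 0.29855296) = 1.0532.

1.053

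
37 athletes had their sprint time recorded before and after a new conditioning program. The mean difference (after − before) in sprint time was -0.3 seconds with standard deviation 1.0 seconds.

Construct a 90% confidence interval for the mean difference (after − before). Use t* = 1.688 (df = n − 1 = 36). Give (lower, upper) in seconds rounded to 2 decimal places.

(-0.58, -0.02)

Paired design: SE = s_d/√n = 1.0/√37 = 0.1644.
t* = 1.688; margin of error = 1.688 × 0.1644 = 0.2775.
-0.3 ± 0.2775 → (-0.58, -0.02).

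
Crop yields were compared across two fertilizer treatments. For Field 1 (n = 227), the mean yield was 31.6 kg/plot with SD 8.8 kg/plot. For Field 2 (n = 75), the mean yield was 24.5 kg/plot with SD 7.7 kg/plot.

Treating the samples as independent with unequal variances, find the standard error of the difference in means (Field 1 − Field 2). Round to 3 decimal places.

1.064

Standard errors of each mean: 8.8/√227 = 0.5841 and 7.7/√75 = 0.8891.
SE(x̄₁ − x̄₂) = √(0.5841² + 0.8891²) = 1.0638 for independent samples with unequal variances.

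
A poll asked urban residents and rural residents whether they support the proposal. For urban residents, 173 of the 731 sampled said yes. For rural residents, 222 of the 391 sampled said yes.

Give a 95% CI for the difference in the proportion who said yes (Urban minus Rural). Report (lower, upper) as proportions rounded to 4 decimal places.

(-0.3891, -0.2731)

First, p̂₁ = 173/731 = 0.2367; p̂₂ = 222/391 = 0.5678.
The two standard errors are √(0.2367×0.7633/731) = 0.01572 and √(0.5678×0.4322/391) = 0.02505.
Because the samples are independent, SE_diff = √(0.01572² + 0.02505²) = 0.02957.
Using z* = 1.960 for 95%, ME = 1.960 × 0.02957 = 0.05796.
p̂₁ − p̂₂ = -0.3311; interval -0.3311 ± 0.05796 gives (-0.3891, -0.2731).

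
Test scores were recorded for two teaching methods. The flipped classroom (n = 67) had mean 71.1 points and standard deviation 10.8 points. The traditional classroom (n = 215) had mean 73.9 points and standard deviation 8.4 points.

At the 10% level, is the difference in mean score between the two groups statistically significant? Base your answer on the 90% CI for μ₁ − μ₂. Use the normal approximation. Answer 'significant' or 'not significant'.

Standard errors of each mean: 10.8/√67 = 1.3194 and 8.4/√215 = 0.5729.
SE(x̄₁ − x̄₂) = √(1.3194² + 0.5729²) = 1.4384 for independent samples with unequal variances.
With z* = 1.645, the margin is 1.645 × 1.4384 = 2.3662.
x̄₁ − x̄₂ = 71.1 − 73.9 = -2.8000; the interval is -2.8000 ± 2.3662 = (-5.1662, -0.4338).
The interval (-5.1662, -0.4338) does not contain 0, so the difference is significant.

significant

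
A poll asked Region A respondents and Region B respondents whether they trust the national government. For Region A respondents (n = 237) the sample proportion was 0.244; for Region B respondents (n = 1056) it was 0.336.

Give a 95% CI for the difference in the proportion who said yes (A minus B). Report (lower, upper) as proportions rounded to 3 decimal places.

Each SE is √(p̂(1−p̂)/n): √(0.2440·0.7560/237) = 0.02790 and √(0.3360·0.6640/1056) = 0.01454.
SE(p̂₁ − p̂₂) = √(SE₁² + SE₂²) = √(0.00077841 + 0.0002114116) = 0.03146, since the two samples are independent.
At 95% confidence z* = 1.960; margin = 1.960 × 0.03146 = 0.06166.
The difference is 0.2440 − 0.3360 = -0.0920, so the interval is -0.0920 ± 0.06166 = (-0.154, -0.030).

(-0.154, -0.030)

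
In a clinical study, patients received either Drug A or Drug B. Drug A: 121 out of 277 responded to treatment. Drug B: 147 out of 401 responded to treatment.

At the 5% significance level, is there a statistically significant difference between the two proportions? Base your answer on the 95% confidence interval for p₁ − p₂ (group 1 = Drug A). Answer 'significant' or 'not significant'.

not significant

First, p̂₁ = 121/277 = 0.4368; p̂₂ = 147/401 = 0.3666.
The two standard errors are √(0.4368×0.5632/277) = 0.02980 and √(0.3666×0.6334/401) = 0.02406.
Because the samples are independent, SE_diff = √(0.02980² + 0.02406²) = 0.03830.
Using z* = 1.960 for 95%, ME = 1.960 × 0.03830 = 0.07507.
p̂₁ − p̂₂ = 0.0702; interval 0.0702 ± 0.07507 gives (-0.00487, 0.14527).
The interval (-0.00487, 0.14527) contains 0, so the difference is not significant.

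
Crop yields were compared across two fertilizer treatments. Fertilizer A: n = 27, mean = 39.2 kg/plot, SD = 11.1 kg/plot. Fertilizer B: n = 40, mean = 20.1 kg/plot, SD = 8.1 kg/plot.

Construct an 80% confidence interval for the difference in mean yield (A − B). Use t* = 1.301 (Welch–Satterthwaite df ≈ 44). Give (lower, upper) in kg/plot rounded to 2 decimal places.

(15.86, 22.34)

Per-group SEs: s₁/√n₁ = 11.1/√27 = 2.1362, s₂/√n₂ = 8.1/√40 = 1.2807.
Unpooled SE of the difference: √(4.56335044 + 1.64019249) = 2.4907.
Margin of error = t* · SE = 1.301 × 2.4907 = 3.2404.
x̄₁ − x̄₂ = 39.2 − 20.1 = 19.1000.
CI: 19.1000 ± 3.2404 = (15.86, 22.34).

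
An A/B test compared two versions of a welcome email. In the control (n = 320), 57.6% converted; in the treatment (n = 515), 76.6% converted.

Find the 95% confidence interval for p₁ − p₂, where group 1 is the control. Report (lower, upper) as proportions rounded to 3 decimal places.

(-0.255, -0.125)

SE₁ = √(p̂₁(1−p̂₁)/n₁) = √(0.5760·0.4240/320) = 0.02763; SE₂ = √(0.7660·0.2340/515) = 0.01866.
Independent samples: SE of the difference = √(SE₁² + SE₂²) = √(0.0007634169 + 0.0003481956) = 0.03334.
z* for 95% confidence is 1.960, so the margin of error is 1.960 × 0.03334 = 0.06535.
Point estimate p̂₁ − p̂₂ = 0.5760 − 0.7660 = -0.1900.
-0.1900 ± 0.06535 → (-0.255, -0.125).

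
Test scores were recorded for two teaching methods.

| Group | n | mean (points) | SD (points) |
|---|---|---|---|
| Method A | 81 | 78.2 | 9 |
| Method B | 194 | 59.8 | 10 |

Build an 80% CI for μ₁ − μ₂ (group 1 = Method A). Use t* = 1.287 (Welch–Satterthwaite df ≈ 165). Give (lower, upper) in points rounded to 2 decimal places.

(16.82, 19.98)

Standard errors of each mean: 9/√81 = 1.0000 and 10/√194 = 0.7180.
SE(x̄₁ − x̄₂) = √(1.0000² + 0.7180²) = 1.2311 for independent samples with unequal variances.
With t* = 1.287, the margin is 1.287 × 1.2311 = 1.5844.
x̄₁ − x̄₂ = 78.2 − 59.8 = 18.4000; the interval is 18.4000 ± 1.5844 = (16.82, 19.98).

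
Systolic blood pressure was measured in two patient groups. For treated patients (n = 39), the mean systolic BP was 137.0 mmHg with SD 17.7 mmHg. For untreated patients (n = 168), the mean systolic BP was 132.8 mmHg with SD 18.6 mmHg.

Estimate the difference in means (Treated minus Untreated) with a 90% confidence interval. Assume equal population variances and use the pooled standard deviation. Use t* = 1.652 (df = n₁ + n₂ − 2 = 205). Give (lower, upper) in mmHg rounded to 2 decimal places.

(-1.21, 9.61)

s_p = √[((n₁−1)s₁² + (n₂−1)s₂²)/(n₁+n₂−2)] = √[(38·17.7² + 167·18.6²)/205] = 18.4365.
SE = 18.4365·√(1/39 + 1/168) = 3.2770.
With t* = 1.652, margin = 1.652 × 3.2770 = 5.4136.
x̄₁ − x̄₂ = 137.0 − 132.8 = 4.2000; interval 4.2000 ± 5.4136 = (-1.21, 9.61).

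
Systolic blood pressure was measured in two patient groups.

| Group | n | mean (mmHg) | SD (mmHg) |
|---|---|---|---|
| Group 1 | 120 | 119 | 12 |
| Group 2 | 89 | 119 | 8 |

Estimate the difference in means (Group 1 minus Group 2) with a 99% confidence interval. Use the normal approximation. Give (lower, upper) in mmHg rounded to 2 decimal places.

Standard errors of each mean: 12/√120 = 1.0954 and 8/√89 = 0.8480.
SE(x̄₁ − x̄₂) = √(1.0954² + 0.8480²) = 1.3853 for independent samples with unequal variances.
With z* = 2.576, the margin is 2.576 × 1.3853 = 3.5685.
x̄₁ − x̄₂ = 119 − 119 = 0.0000; the interval is 0.0000 ± 3.5685 = (-3.57, 3.57).

(-3.57, 3.57)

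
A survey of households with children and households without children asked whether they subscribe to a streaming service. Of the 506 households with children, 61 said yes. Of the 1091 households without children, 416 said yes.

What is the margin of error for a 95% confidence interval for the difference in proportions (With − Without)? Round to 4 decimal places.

Sample proportions: 61/506 = 0.1206, 416/1091 = 0.3813.
Each SE is √(p̂(1−p̂)/n): √(0.1206·0.8794/506) = 0.01448 and √(0.3813·0.6187/1091) = 0.01470.
SE(p̂₁ − p̂₂) = √(SE₁² + SE₂²) = √(0.0002096704 + 0.00021609) = 0.02063, since the two samples are independent.
At 95% confidence z* = 1.960; margin = 1.960 × 0.02063 = 0.04043.

0.0404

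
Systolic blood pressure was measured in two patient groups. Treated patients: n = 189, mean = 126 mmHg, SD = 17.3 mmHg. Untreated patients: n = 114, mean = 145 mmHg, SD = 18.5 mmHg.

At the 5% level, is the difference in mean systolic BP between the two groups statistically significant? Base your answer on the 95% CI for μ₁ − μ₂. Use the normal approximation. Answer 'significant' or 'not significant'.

Per-group SEs: s₁/√n₁ = 17.3/√189 = 1.2584, s₂/√n₂ = 18.5/√114 = 1.7327.
Unpooled SE of the difference: √(1.58357056 + 3.00224929) = 2.1415.
Margin of error = z* · SE = 1.960 × 2.1415 = 4.1973.
x̄₁ − x̄₂ = 126 − 145 = -19.0000.
CI: -19.0000 ± 4.1973 = (-23.1973, -14.8027).
The interval (-23.1973, -14.8027) does not contain 0, so the difference is significant.

significant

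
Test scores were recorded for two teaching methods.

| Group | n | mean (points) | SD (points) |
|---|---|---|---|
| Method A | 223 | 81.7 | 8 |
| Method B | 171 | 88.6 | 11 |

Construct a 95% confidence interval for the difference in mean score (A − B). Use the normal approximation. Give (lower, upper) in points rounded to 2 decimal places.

(-8.85, -4.95)

Per-group SEs: s₁/√n₁ = 8/√223 = 0.5357, s₂/√n₂ = 11/√171 = 0.8412.
Unpooled SE of the difference: √(0.28697449 + 0.70761744) = 0.9973.
Margin of error = z* · SE = 1.960 × 0.9973 = 1.9547.
x̄₁ − x̄₂ = 81.7 − 88.6 = -6.9000.
CI: -6.9000 ± 1.9547 = (-8.85, -4.95).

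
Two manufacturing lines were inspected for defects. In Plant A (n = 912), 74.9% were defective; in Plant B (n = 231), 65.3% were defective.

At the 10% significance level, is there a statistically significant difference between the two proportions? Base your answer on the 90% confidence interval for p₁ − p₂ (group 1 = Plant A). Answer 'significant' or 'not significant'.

SE₁ = √(p̂₁(1−p̂₁)/n₁) = √(0.7490·0.2510/912) = 0.01436; SE₂ = √(0.6530·0.3470/231) = 0.03132.
Independent samples: SE of the difference = √(SE₁² + SE₂²) = √(0.0002062096 + 0.0009809424) = 0.03446.
z* for 90% confidence is 1.645, so the margin of error is 1.645 × 0.03446 = 0.05669.
Point estimate p̂₁ − p̂₂ = 0.7490 − 0.6530 = 0.0960.
0.0960 ± 0.05669 → (0.03931, 0.15269).
The interval (0.03931, 0.15269) does not contain 0, so the difference is significant.

significant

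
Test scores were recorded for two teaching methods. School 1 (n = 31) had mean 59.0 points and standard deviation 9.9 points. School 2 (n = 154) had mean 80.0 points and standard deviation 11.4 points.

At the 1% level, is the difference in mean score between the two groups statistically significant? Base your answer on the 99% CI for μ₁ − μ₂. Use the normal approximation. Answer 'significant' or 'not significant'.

significant

SE₁ = s₁/√n₁ = 9.9/√31 = 1.7781; SE₂ = 11.4/√154 = 0.9186.
Independent samples, unequal variances: SE_diff = √(SE₁² + SE₂²) = √(3.16163961 + 0.84382596) = 2.0014.
z* = 2.576, so margin of error = 2.576 × 2.0014 = 5.1556.
Difference in means = 59.0 − 80.0 = -21.0000.
-21.0000 ± 5.1556 → (-26.1556, -15.8444).
The interval (-26.1556, -15.8444) does not contain 0, so the difference is significant.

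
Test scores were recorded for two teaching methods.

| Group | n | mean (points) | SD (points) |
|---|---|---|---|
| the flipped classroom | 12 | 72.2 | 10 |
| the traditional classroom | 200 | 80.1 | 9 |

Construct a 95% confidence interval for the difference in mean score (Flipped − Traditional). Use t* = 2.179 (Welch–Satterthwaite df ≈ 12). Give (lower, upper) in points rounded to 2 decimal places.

(-14.34, -1.46)

SE₁ = s₁/√n₁ = 10/√12 = 2.8868; SE₂ = 9/√200 = 0.6364.
Independent samples, unequal variances: SE_diff = √(SE₁² + SE₂²) = √(8.33361424 + 0.40500496) = 2.9561.
t* = 2.179, so margin of error = 2.179 × 2.9561 = 6.4413.
Difference in means = 72.2 − 80.1 = -7.9000.
-7.9000 ± 6.4413 → (-14.34, -1.46).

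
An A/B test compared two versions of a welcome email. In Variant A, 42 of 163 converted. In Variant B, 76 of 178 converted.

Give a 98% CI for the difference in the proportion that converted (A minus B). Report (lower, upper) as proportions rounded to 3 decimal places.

First, p̂₁ = 42/163 = 0.2577; p̂₂ = 76/178 = 0.4270.
The two standard errors are √(0.2577×0.7423/163) = 0.03426 and √(0.4270×0.5730/178) = 0.03708.
Because the samples are independent, SE_diff = √(0.03426² + 0.03708²) = 0.05048.
Using z* = 2.326 for 98%, ME = 2.326 × 0.05048 = 0.11742.
p̂₁ − p̂₂ = -0.1693; interval -0.1693 ± 0.11742 gives (-0.287, -0.052).

(-0.287, -0.052)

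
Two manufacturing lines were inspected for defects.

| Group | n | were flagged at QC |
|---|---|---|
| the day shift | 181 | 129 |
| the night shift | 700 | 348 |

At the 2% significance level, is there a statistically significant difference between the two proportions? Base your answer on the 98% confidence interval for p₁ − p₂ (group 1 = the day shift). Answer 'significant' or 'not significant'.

significant

Sample proportions: 129/181 = 0.7127, 348/700 = 0.4971.
Each SE is √(p̂(1−p̂)/n): √(0.7127·0.2873/181) = 0.03363 and √(0.4971·0.5029/700) = 0.01890.
SE(p̂₁ − p̂₂) = √(SE₁² + SE₂²) = √(0.0011309769 + 0.00035721) = 0.03858, since the two samples are independent.
At 98% confidence z* = 2.326; margin = 2.326 × 0.03858 = 0.08974.
The difference is 0.7127 − 0.4971 = 0.2156, so the interval is 0.2156 ± 0.08974 = (0.12586, 0.30534).
The interval (0.12586, 0.30534) does not contain 0, so the difference is significant.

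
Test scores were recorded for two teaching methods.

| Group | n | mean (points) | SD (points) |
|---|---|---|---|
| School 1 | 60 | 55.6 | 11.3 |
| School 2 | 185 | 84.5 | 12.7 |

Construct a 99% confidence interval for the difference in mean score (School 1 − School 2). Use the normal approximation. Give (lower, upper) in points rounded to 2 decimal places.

(-33.36, -24.44)

Standard errors of each mean: 11.3/√60 = 1.4588 and 12.7/√185 = 0.9337.
SE(x̄₁ − x̄₂) = √(1.4588² + 0.9337²) = 1.7320 for independent samples with unequal variances.
With z* = 2.576, the margin is 2.576 × 1.7320 = 4.4616.
x̄₁ − x̄₂ = 55.6 − 84.5 = -28.9000; the interval is -28.9000 ± 4.4616 = (-33.36, -24.44).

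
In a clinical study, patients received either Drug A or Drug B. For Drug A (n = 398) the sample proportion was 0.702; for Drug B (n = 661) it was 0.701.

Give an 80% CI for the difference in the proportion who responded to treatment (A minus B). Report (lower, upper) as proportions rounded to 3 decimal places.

(-0.036, 0.038)

SE₁ = √(p̂₁(1−p̂₁)/n₁) = √(0.7020·0.2980/398) = 0.02293; SE₂ = √(0.7010·0.2990/661) = 0.01781.
Independent samples: SE of the difference = √(SE₁² + SE₂²) = √(0.0005257849 + 0.0003171961) = 0.02903.
z* for 80% confidence is 1.282, so the margin of error is 1.282 × 0.02903 = 0.03722.
Point estimate p̂₁ − p̂₂ = 0.7020 − 0.7010 = 0.0010.
0.0010 ± 0.03722 → (-0.036, 0.038).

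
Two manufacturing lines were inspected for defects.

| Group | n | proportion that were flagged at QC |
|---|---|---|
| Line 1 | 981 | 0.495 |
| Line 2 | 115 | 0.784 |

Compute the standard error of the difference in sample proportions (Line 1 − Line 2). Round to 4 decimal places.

The two standard errors are √(0.4950×0.5050/981) = 0.01596 and √(0.7840×0.2160/115) = 0.03837.
Because the samples are independent, SE_diff = √(0.01596² + 0.03837²) = 0.04156.

0.0416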